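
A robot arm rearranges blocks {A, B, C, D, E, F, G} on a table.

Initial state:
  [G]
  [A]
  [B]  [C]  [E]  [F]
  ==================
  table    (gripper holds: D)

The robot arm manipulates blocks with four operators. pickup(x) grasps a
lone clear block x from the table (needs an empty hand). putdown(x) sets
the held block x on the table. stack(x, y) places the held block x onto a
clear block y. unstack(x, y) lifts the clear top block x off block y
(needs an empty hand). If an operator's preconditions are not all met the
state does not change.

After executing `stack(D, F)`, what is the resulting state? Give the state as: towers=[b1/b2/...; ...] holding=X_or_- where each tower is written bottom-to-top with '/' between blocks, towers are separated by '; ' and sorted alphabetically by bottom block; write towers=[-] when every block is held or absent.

towers=[B/A/G; C; E; F/D] holding=-

before: towers=[B/A/G; C; E; F] holding=D
pre[stack(D, F)]: holding(D) yes, clear(F) yes, D≠F yes
all met → apply stack(D, F)
after:  towers=[B/A/G; C; E; F/D] holding=-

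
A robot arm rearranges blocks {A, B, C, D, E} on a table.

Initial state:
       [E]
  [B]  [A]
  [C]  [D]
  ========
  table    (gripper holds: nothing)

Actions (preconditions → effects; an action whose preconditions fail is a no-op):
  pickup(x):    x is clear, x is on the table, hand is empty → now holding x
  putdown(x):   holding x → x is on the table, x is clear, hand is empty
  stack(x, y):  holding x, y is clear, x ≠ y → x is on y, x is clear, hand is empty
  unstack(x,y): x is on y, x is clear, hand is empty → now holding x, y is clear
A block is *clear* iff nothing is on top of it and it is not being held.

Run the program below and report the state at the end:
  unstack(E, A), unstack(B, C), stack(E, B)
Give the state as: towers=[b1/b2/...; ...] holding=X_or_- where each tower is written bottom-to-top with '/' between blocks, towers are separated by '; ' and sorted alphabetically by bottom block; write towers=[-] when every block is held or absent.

step 1 (unstack(E, A)): towers=[C/B; D/A] holding=E
step 2 (unstack(B, C)) [no-op]: towers=[C/B; D/A] holding=E
step 3 (stack(E, B)): towers=[C/B/E; D/A] holding=-

towers=[C/B/E; D/A] holding=-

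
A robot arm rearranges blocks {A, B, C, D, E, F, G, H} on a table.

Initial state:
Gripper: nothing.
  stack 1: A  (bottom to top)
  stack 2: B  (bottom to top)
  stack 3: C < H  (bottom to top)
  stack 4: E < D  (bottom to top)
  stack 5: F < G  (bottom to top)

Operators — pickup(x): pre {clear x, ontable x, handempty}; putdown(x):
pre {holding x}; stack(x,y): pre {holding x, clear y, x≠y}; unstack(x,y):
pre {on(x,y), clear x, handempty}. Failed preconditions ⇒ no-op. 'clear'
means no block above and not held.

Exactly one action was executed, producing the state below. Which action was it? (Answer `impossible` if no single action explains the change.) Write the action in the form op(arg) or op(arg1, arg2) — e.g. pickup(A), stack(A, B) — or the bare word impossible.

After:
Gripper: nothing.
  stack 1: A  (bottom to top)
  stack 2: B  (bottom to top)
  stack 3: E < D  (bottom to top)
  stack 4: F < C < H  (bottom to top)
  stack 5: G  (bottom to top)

target: towers=[A; B; E/D; F/C/H; G] holding=-
     unstack(G, F) → towers=[A; B; C/H; E/D; F] holding=G
         pickup(A) → towers=[B; C/H; E/D; F/G] holding=A
     unstack(H, C) → towers=[A; B; C; E/D; F/G] holding=H
         pickup(B) → towers=[A; C/H; E/D; F/G] holding=B
     unstack(D, E) → towers=[A; B; C/H; E; F/G] holding=D
none of the 5 applicable actions match → impossible

impossible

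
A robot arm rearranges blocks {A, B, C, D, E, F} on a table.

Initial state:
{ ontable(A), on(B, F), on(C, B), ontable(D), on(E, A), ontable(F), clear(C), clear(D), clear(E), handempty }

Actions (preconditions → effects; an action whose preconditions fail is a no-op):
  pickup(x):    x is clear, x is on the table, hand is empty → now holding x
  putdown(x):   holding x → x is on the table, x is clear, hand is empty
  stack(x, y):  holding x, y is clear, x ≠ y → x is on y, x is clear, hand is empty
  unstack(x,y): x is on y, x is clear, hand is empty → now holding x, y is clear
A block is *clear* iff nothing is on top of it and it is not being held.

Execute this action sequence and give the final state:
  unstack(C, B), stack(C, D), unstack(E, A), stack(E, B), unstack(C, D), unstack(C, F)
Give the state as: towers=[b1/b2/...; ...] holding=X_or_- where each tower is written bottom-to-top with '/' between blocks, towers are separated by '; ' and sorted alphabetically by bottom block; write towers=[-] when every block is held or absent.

towers=[A; D; F/B/E] holding=C

step 1 (unstack(C, B)): towers=[A/E; D; F/B] holding=C
step 2 (stack(C, D)): towers=[A/E; D/C; F/B] holding=-
step 3 (unstack(E, A)): towers=[A; D/C; F/B] holding=E
step 4 (stack(E, B)): towers=[A; D/C; F/B/E] holding=-
step 5 (unstack(C, D)): towers=[A; D; F/B/E] holding=C
step 6 (unstack(C, F)) [no-op]: towers=[A; D; F/B/E] holding=C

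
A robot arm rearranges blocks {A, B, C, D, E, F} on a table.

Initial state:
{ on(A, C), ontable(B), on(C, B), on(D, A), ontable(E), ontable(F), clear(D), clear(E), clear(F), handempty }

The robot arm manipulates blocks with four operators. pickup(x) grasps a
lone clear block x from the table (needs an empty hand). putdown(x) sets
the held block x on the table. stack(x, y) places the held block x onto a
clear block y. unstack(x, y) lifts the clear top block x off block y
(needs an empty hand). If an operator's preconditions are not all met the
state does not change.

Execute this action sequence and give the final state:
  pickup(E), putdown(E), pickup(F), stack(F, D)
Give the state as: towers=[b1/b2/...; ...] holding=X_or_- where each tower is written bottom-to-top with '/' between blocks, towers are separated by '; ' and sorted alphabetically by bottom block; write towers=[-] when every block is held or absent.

towers=[B/C/A/D/F; E] holding=-

step 1 (pickup(E)): towers=[B/C/A/D; F] holding=E
step 2 (putdown(E)): towers=[B/C/A/D; E; F] holding=-
step 3 (pickup(F)): towers=[B/C/A/D; E] holding=F
step 4 (stack(F, D)): towers=[B/C/A/D/F; E] holding=-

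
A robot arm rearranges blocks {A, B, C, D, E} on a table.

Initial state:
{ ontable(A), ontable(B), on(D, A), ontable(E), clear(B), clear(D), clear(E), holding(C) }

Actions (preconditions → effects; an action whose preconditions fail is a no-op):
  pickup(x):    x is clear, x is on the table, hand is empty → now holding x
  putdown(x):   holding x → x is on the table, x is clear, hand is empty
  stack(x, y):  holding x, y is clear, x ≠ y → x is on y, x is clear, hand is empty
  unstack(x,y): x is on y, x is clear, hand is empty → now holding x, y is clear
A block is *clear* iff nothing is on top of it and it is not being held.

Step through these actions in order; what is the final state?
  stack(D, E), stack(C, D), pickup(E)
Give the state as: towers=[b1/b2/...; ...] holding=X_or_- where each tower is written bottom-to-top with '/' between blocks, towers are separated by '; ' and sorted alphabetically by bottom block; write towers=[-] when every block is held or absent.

towers=[A/D/C; B] holding=E

step 1 (stack(D, E)) [no-op]: towers=[A/D; B; E] holding=C
step 2 (stack(C, D)): towers=[A/D/C; B; E] holding=-
step 3 (pickup(E)): towers=[A/D/C; B] holding=E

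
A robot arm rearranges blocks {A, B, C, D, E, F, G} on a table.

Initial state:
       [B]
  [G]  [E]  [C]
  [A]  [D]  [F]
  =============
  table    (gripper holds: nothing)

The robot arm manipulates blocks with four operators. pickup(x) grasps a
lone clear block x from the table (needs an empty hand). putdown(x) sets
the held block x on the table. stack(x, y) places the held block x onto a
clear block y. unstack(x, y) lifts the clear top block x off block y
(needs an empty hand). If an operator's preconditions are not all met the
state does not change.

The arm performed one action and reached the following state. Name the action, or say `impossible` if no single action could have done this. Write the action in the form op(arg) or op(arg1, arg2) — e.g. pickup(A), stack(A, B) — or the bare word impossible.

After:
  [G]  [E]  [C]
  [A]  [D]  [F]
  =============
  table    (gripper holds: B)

target: towers=[A/G; D/E; F/C] holding=B
     unstack(B, E) → towers=[A/G; D/E; F/C] holding=B  ← match
     unstack(G, A) → towers=[A; D/E/B; F/C] holding=G
     unstack(C, F) → towers=[A/G; D/E/B; F] holding=C

unstack(B, E)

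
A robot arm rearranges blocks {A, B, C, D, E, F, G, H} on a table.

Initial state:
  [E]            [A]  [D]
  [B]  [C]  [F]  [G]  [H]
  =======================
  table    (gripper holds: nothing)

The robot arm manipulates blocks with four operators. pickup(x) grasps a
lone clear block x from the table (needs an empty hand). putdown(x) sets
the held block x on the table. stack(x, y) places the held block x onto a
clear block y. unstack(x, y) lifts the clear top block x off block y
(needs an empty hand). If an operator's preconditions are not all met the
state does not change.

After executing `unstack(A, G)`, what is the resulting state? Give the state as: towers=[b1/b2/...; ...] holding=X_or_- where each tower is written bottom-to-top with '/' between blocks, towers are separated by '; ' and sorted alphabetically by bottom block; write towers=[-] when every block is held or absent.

before: towers=[B/E; C; F; G/A; H/D] holding=-
pre[unstack(A, G)]: on(A,G) ok, clear(A) ok, handempty ok
all met → apply unstack(A, G)
after:  towers=[B/E; C; F; G; H/D] holding=A

towers=[B/E; C; F; G; H/D] holding=A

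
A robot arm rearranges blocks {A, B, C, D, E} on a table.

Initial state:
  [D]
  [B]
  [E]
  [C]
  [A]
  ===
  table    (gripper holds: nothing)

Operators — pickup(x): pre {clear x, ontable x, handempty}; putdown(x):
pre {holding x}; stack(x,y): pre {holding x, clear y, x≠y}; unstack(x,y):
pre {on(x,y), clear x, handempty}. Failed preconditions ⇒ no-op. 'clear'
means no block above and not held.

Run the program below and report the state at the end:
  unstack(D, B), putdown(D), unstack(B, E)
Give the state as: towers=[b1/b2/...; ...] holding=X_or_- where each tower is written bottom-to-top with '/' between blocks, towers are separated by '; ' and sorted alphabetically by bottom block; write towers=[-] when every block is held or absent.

towers=[A/C/E; D] holding=B

step 1 (unstack(D, B)): towers=[A/C/E/B] holding=D
step 2 (putdown(D)): towers=[A/C/E/B; D] holding=-
step 3 (unstack(B, E)): towers=[A/C/E; D] holding=B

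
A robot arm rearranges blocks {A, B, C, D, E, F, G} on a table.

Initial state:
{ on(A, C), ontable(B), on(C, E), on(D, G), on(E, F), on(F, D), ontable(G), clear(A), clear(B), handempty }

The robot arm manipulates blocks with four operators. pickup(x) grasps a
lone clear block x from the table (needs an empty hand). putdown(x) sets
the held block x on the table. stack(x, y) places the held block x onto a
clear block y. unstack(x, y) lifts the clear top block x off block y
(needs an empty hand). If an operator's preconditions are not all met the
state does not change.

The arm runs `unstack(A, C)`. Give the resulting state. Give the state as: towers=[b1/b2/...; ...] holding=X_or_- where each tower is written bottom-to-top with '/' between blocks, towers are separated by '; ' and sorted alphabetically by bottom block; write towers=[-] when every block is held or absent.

towers=[B; G/D/F/E/C] holding=A

before: towers=[B; G/D/F/E/C/A] holding=-
pre[unstack(A, C)]: on(A,C) ok, clear(A) ok, handempty ok
all met → apply unstack(A, C)
after:  towers=[B; G/D/F/E/C] holding=A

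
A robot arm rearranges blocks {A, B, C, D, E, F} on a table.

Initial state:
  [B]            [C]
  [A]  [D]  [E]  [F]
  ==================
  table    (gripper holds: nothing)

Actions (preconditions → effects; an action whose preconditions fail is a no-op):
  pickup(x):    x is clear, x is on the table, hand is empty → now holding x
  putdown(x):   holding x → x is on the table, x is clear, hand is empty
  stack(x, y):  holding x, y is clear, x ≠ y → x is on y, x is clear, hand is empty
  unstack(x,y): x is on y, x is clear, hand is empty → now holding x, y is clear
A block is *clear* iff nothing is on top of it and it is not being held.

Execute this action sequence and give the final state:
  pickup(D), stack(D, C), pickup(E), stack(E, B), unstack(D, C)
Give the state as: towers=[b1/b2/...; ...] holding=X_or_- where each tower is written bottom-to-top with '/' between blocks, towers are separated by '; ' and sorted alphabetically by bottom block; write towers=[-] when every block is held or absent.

step 1 (pickup(D)): towers=[A/B; E; F/C] holding=D
step 2 (stack(D, C)): towers=[A/B; E; F/C/D] holding=-
step 3 (pickup(E)): towers=[A/B; F/C/D] holding=E
step 4 (stack(E, B)): towers=[A/B/E; F/C/D] holding=-
step 5 (unstack(D, C)): towers=[A/B/E; F/C] holding=D

towers=[A/B/E; F/C] holding=D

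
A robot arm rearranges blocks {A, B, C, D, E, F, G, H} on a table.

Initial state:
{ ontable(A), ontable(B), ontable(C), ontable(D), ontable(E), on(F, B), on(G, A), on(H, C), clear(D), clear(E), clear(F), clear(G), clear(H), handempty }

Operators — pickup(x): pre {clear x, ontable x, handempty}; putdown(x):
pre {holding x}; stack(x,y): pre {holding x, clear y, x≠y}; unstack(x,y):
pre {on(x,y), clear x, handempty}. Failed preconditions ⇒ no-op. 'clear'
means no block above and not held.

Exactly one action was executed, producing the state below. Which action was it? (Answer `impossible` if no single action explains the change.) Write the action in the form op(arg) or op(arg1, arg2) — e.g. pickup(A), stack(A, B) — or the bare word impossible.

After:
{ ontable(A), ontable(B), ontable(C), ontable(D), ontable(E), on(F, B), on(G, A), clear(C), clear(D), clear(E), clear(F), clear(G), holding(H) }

target: towers=[A/G; B/F; C; D; E] holding=H
     unstack(G, A) → towers=[A; B/F; C/H; D; E] holding=G
         pickup(E) → towers=[A/G; B/F; C/H; D] holding=E
     unstack(H, C) → towers=[A/G; B/F; C; D; E] holding=H  ← match
     unstack(F, B) → towers=[A/G; B; C/H; D; E] holding=F
         pickup(D) → towers=[A/G; B/F; C/H; E] holding=D

unstack(H, C)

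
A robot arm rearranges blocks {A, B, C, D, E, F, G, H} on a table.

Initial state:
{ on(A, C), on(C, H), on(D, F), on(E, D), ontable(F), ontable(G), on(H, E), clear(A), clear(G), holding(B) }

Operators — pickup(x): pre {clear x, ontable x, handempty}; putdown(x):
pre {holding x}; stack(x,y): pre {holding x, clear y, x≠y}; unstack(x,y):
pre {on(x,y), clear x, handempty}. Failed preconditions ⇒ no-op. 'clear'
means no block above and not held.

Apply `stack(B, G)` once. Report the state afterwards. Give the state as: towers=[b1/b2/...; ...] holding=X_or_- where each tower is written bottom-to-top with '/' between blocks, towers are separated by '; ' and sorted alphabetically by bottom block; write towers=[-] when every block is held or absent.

before: towers=[F/D/E/H/C/A; G] holding=B
pre[stack(B, G)]: holding(B) yes, clear(G) yes, B≠G yes
all met → apply stack(B, G)
after:  towers=[F/D/E/H/C/A; G/B] holding=-

towers=[F/D/E/H/C/A; G/B] holding=-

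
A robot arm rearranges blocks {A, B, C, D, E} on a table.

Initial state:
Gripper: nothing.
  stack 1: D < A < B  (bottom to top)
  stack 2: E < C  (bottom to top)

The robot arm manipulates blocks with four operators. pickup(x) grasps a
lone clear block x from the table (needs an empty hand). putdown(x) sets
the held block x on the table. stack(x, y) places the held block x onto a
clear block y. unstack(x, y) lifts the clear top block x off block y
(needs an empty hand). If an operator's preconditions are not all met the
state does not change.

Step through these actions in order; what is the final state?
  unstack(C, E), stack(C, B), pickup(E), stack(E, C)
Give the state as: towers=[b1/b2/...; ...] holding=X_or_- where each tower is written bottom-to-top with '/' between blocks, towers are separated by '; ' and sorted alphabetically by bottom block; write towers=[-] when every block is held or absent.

step 1 (unstack(C, E)): towers=[D/A/B; E] holding=C
step 2 (stack(C, B)): towers=[D/A/B/C; E] holding=-
step 3 (pickup(E)): towers=[D/A/B/C] holding=E
step 4 (stack(E, C)): towers=[D/A/B/C/E] holding=-

towers=[D/A/B/C/E] holding=-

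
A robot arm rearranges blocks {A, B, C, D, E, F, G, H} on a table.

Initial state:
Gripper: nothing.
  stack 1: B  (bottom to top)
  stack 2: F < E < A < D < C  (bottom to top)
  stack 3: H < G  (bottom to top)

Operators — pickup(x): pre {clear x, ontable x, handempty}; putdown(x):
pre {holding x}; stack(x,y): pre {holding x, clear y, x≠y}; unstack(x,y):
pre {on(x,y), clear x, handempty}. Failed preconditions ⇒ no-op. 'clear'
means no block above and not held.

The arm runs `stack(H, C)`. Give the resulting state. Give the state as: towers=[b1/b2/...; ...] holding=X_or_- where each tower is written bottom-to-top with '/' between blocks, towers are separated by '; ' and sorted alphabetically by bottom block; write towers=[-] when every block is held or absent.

towers=[B; F/E/A/D/C; H/G] holding=-

before: towers=[B; F/E/A/D/C; H/G] holding=-
pre[stack(H, C)]: holding(H) fail, clear(C) ok, H≠C ok
holding(H) unmet → stack(H, C) is a no-op
after:  towers=[B; F/E/A/D/C; H/G] holding=-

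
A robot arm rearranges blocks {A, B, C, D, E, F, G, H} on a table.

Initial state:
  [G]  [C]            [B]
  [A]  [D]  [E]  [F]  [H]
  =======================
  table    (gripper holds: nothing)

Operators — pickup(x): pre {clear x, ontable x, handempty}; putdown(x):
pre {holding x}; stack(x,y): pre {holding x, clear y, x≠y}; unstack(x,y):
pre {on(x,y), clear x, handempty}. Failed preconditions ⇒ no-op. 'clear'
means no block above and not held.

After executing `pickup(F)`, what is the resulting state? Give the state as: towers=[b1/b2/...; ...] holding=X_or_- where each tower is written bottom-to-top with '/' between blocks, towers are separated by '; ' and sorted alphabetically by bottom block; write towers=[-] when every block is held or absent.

before: towers=[A/G; D/C; E; F; H/B] holding=-
pre[pickup(F)]: clear(F) ok, ontable(F) ok, handempty ok
all met → apply pickup(F)
after:  towers=[A/G; D/C; E; H/B] holding=F

towers=[A/G; D/C; E; H/B] holding=F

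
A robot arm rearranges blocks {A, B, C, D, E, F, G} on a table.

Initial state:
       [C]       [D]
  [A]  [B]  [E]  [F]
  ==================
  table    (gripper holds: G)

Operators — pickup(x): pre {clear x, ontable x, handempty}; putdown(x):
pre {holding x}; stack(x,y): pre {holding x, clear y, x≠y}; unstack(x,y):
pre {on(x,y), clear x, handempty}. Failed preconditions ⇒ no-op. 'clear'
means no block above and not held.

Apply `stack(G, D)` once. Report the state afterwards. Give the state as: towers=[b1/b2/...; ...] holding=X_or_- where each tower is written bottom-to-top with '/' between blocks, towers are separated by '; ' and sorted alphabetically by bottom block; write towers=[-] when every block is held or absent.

towers=[A; B/C; E; F/D/G] holding=-

before: towers=[A; B/C; E; F/D] holding=G
pre[stack(G, D)]: holding(G) ok, clear(D) ok, G≠D ok
all met → apply stack(G, D)
after:  towers=[A; B/C; E; F/D/G] holding=-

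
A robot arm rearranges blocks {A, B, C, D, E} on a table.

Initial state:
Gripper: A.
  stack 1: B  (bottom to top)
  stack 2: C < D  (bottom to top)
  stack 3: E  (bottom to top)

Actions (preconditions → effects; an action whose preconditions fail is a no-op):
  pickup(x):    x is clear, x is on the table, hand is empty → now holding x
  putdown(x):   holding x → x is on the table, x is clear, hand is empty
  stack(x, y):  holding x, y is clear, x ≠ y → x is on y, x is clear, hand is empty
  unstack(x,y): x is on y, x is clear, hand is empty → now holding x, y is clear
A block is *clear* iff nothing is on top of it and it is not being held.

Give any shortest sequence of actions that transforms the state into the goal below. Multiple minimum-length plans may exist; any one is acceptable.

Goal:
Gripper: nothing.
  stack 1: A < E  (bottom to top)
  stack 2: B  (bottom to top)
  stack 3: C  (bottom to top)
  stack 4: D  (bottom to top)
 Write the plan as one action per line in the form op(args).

putdown(A)
unstack(D, C)
putdown(D)
pickup(E)
stack(E, A)

step 1 (putdown(A)): towers=[A; B; C/D; E] holding=-
step 2 (unstack(D, C)): towers=[A; B; C; E] holding=D
step 3 (putdown(D)): towers=[A; B; C; D; E] holding=-
step 4 (pickup(E)): towers=[A; B; C; D] holding=E
step 5 (stack(E, A)): towers=[A/E; B; C; D] holding=-
goal check: towers=[A/E; B; C; D] holding=- — reached (length 5, optimal by BFS)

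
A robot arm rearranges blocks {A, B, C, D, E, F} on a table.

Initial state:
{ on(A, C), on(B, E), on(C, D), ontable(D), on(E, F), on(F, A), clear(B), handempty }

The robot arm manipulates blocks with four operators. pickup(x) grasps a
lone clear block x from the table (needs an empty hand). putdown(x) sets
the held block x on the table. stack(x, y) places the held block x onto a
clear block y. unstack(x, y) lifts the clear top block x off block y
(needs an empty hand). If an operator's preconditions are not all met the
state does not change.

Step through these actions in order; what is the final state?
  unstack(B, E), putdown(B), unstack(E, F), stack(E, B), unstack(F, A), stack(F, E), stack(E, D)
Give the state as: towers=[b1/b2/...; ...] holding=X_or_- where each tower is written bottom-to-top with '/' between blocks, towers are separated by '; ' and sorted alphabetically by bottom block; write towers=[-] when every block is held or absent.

towers=[B/E/F; D/C/A] holding=-

step 1 (unstack(B, E)): towers=[D/C/A/F/E] holding=B
step 2 (putdown(B)): towers=[B; D/C/A/F/E] holding=-
step 3 (unstack(E, F)): towers=[B; D/C/A/F] holding=E
step 4 (stack(E, B)): towers=[B/E; D/C/A/F] holding=-
step 5 (unstack(F, A)): towers=[B/E; D/C/A] holding=F
step 6 (stack(F, E)): towers=[B/E/F; D/C/A] holding=-
step 7 (stack(E, D)) [no-op]: towers=[B/E/F; D/C/A] holding=-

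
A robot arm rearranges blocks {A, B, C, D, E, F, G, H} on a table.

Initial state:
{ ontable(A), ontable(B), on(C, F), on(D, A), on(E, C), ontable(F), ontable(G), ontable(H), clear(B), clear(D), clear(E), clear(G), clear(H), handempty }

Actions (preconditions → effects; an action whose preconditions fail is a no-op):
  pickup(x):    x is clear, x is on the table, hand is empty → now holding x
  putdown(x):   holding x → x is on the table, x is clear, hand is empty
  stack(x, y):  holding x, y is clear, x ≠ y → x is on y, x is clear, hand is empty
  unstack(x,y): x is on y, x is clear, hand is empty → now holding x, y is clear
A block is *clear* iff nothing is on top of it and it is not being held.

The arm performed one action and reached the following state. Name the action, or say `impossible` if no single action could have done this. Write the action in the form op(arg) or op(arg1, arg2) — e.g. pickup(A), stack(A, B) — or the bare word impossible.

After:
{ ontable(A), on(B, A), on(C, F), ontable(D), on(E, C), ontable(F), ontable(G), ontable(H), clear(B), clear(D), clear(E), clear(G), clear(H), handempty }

impossible

target: towers=[A/B; D; F/C/E; G; H] holding=-
         pickup(G) → towers=[A/D; B; F/C/E; H] holding=G
     unstack(E, C) → towers=[A/D; B; F/C; G; H] holding=E
         pickup(H) → towers=[A/D; B; F/C/E; G] holding=H
         pickup(B) → towers=[A/D; F/C/E; G; H] holding=B
     unstack(D, A) → towers=[A; B; F/C/E; G; H] holding=D
none of the 5 applicable actions match → impossible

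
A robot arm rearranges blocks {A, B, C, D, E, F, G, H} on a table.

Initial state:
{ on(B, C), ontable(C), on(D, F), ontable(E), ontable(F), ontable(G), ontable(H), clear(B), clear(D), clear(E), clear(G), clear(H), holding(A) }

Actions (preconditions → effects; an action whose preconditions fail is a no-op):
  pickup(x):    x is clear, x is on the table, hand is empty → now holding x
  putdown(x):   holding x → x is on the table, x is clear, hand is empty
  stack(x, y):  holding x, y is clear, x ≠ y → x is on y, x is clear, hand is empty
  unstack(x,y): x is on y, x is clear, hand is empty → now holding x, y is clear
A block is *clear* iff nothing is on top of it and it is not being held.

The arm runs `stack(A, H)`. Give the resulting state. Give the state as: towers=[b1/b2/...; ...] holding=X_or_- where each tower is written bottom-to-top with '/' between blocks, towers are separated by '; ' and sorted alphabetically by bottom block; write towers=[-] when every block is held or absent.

towers=[C/B; E; F/D; G; H/A] holding=-

before: towers=[C/B; E; F/D; G; H] holding=A
pre[stack(A, H)]: holding(A) ✓, clear(H) ✓, A≠H ✓
all met → apply stack(A, H)
after:  towers=[C/B; E; F/D; G; H/A] holding=-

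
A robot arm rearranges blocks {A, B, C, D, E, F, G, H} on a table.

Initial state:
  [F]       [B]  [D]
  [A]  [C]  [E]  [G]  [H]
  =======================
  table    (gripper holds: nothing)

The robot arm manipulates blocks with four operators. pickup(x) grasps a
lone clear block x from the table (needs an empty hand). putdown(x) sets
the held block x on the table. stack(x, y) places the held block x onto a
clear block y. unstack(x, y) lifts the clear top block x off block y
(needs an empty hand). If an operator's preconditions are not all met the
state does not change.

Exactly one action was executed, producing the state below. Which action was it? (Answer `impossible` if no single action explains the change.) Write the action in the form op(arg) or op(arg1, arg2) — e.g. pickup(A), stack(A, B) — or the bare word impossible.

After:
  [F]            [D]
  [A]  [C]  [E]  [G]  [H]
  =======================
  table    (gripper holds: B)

target: towers=[A/F; C; E; G/D; H] holding=B
         pickup(H) → towers=[A/F; C; E/B; G/D] holding=H
     unstack(B, E) → towers=[A/F; C; E; G/D; H] holding=B  ← match
     unstack(F, A) → towers=[A; C; E/B; G/D; H] holding=F
     unstack(D, G) → towers=[A/F; C; E/B; G; H] holding=D
         pickup(C) → towers=[A/F; E/B; G/D; H] holding=C

unstack(B, E)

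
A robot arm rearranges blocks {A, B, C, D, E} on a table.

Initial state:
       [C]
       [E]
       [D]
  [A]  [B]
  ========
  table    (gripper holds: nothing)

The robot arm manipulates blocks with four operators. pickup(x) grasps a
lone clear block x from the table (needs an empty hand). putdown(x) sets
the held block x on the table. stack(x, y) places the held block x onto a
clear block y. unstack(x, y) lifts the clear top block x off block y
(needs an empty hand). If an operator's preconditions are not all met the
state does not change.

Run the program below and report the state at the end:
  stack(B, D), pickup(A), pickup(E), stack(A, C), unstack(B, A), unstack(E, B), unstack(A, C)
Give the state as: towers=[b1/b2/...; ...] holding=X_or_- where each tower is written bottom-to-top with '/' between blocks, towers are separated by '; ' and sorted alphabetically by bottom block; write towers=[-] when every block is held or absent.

step 1 (stack(B, D)) [no-op]: towers=[A; B/D/E/C] holding=-
step 2 (pickup(A)): towers=[B/D/E/C] holding=A
step 3 (pickup(E)) [no-op]: towers=[B/D/E/C] holding=A
step 4 (stack(A, C)): towers=[B/D/E/C/A] holding=-
step 5 (unstack(B, A)) [no-op]: towers=[B/D/E/C/A] holding=-
step 6 (unstack(E, B)) [no-op]: towers=[B/D/E/C/A] holding=-
step 7 (unstack(A, C)): towers=[B/D/E/C] holding=A

towers=[B/D/E/C] holding=A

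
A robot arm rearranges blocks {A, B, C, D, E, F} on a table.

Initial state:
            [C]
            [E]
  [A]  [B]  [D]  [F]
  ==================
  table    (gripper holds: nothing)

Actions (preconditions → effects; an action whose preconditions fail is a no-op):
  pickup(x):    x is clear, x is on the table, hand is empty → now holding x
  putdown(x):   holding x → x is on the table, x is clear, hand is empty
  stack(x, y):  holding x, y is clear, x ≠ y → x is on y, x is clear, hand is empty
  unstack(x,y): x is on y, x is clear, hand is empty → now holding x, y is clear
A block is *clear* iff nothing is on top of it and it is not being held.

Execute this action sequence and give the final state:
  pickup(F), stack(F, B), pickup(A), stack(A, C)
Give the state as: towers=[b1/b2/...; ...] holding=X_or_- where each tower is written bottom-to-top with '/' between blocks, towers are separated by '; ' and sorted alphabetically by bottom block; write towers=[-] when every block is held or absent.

towers=[B/F; D/E/C/A] holding=-

step 1 (pickup(F)): towers=[A; B; D/E/C] holding=F
step 2 (stack(F, B)): towers=[A; B/F; D/E/C] holding=-
step 3 (pickup(A)): towers=[B/F; D/E/C] holding=A
step 4 (stack(A, C)): towers=[B/F; D/E/C/A] holding=-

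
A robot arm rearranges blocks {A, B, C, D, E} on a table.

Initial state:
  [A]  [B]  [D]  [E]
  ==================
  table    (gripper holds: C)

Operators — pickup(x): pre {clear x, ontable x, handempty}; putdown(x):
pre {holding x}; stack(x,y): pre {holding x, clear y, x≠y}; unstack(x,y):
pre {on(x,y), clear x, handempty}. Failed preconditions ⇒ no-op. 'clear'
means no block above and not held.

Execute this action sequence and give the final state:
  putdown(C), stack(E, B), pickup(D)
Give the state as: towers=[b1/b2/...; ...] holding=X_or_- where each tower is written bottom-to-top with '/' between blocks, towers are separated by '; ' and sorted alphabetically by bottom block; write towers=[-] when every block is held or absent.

step 1 (putdown(C)): towers=[A; B; C; D; E] holding=-
step 2 (stack(E, B)) [no-op]: towers=[A; B; C; D; E] holding=-
step 3 (pickup(D)): towers=[A; B; C; E] holding=D

towers=[A; B; C; E] holding=D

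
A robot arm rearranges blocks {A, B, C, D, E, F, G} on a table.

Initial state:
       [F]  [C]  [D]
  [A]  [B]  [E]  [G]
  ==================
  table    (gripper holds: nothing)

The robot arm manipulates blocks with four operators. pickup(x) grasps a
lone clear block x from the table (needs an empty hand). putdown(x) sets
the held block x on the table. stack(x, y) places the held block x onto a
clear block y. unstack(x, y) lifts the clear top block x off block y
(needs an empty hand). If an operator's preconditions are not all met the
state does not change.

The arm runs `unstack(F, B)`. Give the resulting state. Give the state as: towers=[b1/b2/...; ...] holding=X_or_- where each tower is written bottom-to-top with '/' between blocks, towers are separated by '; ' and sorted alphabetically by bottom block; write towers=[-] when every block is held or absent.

towers=[A; B; E/C; G/D] holding=F

before: towers=[A; B/F; E/C; G/D] holding=-
pre[unstack(F, B)]: on(F,B) ok, clear(F) ok, handempty ok
all met → apply unstack(F, B)
after:  towers=[A; B; E/C; G/D] holding=F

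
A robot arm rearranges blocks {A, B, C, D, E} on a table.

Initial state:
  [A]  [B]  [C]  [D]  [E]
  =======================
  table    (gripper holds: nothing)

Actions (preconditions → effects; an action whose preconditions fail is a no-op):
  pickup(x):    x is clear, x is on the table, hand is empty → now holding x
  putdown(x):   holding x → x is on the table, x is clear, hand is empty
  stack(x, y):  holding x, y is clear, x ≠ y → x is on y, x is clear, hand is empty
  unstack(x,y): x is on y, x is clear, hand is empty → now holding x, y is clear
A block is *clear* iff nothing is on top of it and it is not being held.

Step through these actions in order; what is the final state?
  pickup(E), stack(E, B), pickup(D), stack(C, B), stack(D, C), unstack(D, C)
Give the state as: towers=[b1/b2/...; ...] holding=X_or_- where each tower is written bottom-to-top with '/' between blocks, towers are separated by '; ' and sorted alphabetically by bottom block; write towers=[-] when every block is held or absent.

step 1 (pickup(E)): towers=[A; B; C; D] holding=E
step 2 (stack(E, B)): towers=[A; B/E; C; D] holding=-
step 3 (pickup(D)): towers=[A; B/E; C] holding=D
step 4 (stack(C, B)) [no-op]: towers=[A; B/E; C] holding=D
step 5 (stack(D, C)): towers=[A; B/E; C/D] holding=-
step 6 (unstack(D, C)): towers=[A; B/E; C] holding=D

towers=[A; B/E; C] holding=D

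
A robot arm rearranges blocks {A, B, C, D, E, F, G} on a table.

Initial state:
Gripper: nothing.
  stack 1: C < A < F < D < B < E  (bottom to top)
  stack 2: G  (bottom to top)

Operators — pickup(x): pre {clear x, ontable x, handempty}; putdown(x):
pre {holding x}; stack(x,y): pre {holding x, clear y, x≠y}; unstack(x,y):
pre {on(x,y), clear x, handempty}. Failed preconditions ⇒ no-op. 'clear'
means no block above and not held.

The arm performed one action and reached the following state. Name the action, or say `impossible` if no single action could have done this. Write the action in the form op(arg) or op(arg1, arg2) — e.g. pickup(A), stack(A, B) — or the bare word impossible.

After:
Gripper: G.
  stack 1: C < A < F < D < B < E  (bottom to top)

pickup(G)

target: towers=[C/A/F/D/B/E] holding=G
         pickup(G) → towers=[C/A/F/D/B/E] holding=G  ← match
     unstack(E, B) → towers=[C/A/F/D/B; G] holding=E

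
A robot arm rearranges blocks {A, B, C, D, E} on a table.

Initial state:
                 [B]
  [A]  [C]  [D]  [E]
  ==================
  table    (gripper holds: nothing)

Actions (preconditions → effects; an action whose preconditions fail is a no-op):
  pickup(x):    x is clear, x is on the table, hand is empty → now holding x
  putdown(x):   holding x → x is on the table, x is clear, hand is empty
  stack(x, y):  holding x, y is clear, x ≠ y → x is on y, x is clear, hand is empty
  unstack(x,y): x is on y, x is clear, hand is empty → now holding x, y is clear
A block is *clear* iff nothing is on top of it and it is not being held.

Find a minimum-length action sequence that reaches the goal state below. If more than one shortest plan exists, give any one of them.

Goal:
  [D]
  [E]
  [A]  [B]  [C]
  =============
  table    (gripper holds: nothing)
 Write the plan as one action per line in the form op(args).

unstack(B, E)
putdown(B)
pickup(E)
stack(E, A)
pickup(D)
stack(D, E)

step 1 (unstack(B, E)): towers=[A; C; D; E] holding=B
step 2 (putdown(B)): towers=[A; B; C; D; E] holding=-
step 3 (pickup(E)): towers=[A; B; C; D] holding=E
step 4 (stack(E, A)): towers=[A/E; B; C; D] holding=-
step 5 (pickup(D)): towers=[A/E; B; C] holding=D
step 6 (stack(D, E)): towers=[A/E/D; B; C] holding=-
goal check: towers=[A/E/D; B; C] holding=- — reached (length 6, optimal by BFS)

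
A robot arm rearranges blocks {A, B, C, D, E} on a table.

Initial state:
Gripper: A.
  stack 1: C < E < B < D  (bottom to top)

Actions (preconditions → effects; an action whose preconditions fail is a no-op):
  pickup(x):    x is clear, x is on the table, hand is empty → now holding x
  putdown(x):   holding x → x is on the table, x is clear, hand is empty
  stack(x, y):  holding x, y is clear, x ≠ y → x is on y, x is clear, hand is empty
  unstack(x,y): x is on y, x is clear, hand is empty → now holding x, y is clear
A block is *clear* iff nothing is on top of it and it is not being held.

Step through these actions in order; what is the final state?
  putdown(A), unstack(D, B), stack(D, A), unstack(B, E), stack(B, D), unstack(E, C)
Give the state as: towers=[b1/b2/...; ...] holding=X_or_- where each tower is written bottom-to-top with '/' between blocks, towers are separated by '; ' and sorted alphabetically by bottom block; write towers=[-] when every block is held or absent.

step 1 (putdown(A)): towers=[A; C/E/B/D] holding=-
step 2 (unstack(D, B)): towers=[A; C/E/B] holding=D
step 3 (stack(D, A)): towers=[A/D; C/E/B] holding=-
step 4 (unstack(B, E)): towers=[A/D; C/E] holding=B
step 5 (stack(B, D)): towers=[A/D/B; C/E] holding=-
step 6 (unstack(E, C)): towers=[A/D/B; C] holding=E

towers=[A/D/B; C] holding=E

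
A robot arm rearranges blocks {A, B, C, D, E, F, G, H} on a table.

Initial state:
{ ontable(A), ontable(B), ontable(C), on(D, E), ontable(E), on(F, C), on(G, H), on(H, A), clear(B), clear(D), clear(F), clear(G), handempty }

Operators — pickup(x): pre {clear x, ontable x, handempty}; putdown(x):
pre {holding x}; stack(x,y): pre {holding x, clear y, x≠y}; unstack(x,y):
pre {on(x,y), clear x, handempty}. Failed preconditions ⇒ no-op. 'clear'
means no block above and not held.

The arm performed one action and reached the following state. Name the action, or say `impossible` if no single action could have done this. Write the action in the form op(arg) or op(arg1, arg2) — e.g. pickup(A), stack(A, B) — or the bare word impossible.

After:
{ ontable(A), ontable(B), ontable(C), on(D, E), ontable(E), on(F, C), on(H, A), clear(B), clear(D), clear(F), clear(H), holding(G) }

target: towers=[A/H; B; C/F; E/D] holding=G
     unstack(G, H) → towers=[A/H; B; C/F; E/D] holding=G  ← match
         pickup(B) → towers=[A/H/G; C/F; E/D] holding=B
     unstack(F, C) → towers=[A/H/G; B; C; E/D] holding=F
     unstack(D, E) → towers=[A/H/G; B; C/F; E] holding=D

unstack(G, H)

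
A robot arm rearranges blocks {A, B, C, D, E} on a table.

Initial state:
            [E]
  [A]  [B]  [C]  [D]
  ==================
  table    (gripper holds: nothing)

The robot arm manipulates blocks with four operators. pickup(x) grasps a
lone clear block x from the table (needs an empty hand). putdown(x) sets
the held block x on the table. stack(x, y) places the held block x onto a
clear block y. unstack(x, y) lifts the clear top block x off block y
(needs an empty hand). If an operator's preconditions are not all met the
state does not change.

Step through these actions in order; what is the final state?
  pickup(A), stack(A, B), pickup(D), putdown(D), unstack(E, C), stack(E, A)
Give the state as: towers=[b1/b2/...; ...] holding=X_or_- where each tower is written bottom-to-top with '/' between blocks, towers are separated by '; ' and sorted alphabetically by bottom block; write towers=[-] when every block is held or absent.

step 1 (pickup(A)): towers=[B; C/E; D] holding=A
step 2 (stack(A, B)): towers=[B/A; C/E; D] holding=-
step 3 (pickup(D)): towers=[B/A; C/E] holding=D
step 4 (putdown(D)): towers=[B/A; C/E; D] holding=-
step 5 (unstack(E, C)): towers=[B/A; C; D] holding=E
step 6 (stack(E, A)): towers=[B/A/E; C; D] holding=-

towers=[B/A/E; C; D] holding=-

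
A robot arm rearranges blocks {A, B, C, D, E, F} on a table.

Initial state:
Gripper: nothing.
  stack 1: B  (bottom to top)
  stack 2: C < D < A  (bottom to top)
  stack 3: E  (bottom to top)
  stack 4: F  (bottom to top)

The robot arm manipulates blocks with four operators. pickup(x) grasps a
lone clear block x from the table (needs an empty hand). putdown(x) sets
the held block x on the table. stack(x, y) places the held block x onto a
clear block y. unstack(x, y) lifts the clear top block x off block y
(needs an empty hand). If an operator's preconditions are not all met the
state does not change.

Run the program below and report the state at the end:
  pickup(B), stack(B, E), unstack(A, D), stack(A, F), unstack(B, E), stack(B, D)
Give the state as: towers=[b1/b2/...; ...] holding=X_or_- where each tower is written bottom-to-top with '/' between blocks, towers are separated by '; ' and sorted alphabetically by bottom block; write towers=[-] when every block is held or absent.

step 1 (pickup(B)): towers=[C/D/A; E; F] holding=B
step 2 (stack(B, E)): towers=[C/D/A; E/B; F] holding=-
step 3 (unstack(A, D)): towers=[C/D; E/B; F] holding=A
step 4 (stack(A, F)): towers=[C/D; E/B; F/A] holding=-
step 5 (unstack(B, E)): towers=[C/D; E; F/A] holding=B
step 6 (stack(B, D)): towers=[C/D/B; E; F/A] holding=-

towers=[C/D/B; E; F/A] holding=-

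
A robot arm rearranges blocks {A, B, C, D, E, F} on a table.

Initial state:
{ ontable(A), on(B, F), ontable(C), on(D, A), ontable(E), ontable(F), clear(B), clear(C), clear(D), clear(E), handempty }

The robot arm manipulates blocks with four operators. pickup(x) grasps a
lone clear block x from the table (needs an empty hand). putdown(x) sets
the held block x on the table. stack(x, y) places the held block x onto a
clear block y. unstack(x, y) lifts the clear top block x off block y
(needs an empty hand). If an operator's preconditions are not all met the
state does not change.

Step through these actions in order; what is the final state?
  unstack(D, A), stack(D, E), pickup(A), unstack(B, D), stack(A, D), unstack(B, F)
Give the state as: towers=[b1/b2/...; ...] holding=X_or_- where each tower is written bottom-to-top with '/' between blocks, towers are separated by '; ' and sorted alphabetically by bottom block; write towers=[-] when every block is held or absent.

step 1 (unstack(D, A)): towers=[A; C; E; F/B] holding=D
step 2 (stack(D, E)): towers=[A; C; E/D; F/B] holding=-
step 3 (pickup(A)): towers=[C; E/D; F/B] holding=A
step 4 (unstack(B, D)) [no-op]: towers=[C; E/D; F/B] holding=A
step 5 (stack(A, D)): towers=[C; E/D/A; F/B] holding=-
step 6 (unstack(B, F)): towers=[C; E/D/A; F] holding=B

towers=[C; E/D/A; F] holding=B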